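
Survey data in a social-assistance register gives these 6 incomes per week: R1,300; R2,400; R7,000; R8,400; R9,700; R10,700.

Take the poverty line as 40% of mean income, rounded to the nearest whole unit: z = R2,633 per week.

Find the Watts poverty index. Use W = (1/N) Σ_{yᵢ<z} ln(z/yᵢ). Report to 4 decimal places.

Below z: R1,300, R2,400 (q = 2 of N = 6).
ln(z/y) terms: ln(2633/1300) = 0.7058; ln(2633/2400) = 0.0927.
W = 0.798415 / 6 = 0.1331.

0.1331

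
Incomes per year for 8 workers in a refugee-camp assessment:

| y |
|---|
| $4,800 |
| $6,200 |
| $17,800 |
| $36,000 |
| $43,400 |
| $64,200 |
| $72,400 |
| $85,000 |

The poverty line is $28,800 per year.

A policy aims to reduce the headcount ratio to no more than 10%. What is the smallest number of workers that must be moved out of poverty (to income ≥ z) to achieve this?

Currently q = 3 of N = 8 are below the line (H = 0.375).
A headcount ratio of at most 10% allows at most ⌊0.10 × 8⌋ = 0 poor workers.
So at least 3 − 0 = 3 must be lifted.

3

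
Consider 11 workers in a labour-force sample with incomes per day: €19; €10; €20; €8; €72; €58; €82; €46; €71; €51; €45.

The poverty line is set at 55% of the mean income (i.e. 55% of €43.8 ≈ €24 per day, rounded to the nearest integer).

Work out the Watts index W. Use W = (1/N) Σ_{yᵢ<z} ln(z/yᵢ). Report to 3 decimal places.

0.217

Below the line: €8, €10, €19, €20 (q = 4 of N = 11).
Log gaps: ln(24/8) = 1.0986; ln(24/10) = 0.8755; ln(24/19) = 0.2336; ln(24/20) = 0.1823.
W = 2.390017 / 11 = 0.217.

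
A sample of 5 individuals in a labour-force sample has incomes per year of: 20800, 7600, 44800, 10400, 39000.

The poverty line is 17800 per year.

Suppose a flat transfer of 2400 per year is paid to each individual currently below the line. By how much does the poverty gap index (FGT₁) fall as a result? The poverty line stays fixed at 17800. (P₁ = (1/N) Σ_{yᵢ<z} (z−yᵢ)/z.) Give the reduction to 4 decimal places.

Before: below the line — 7600, 10400; poverty gap index (FGT₁) = 0.197753.
After the 2400 transfer: below the line — 10000, 12800; poverty gap index (FGT₁) = 0.143820.
Reduction = 0.197753 − 0.143820 = 0.0539.

0.0539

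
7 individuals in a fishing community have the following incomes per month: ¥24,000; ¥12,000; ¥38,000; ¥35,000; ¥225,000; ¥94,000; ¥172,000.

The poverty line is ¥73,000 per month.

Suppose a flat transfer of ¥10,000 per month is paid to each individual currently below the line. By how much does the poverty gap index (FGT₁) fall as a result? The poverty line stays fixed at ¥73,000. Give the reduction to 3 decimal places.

Before: below the line — ¥12,000, ¥24,000, ¥35,000, ¥38,000; poverty gap index (FGT₁) = 0.35812.
After the ¥10,000 transfer: below the line — ¥22,000, ¥34,000, ¥45,000, ¥48,000; poverty gap index (FGT₁) = 0.27984.
Reduction = 0.35812 − 0.27984 = 0.078.

0.078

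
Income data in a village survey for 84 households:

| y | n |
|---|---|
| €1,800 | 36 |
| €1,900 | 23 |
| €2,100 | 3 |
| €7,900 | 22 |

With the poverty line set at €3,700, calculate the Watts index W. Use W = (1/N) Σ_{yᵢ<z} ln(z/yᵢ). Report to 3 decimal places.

0.512

Below z: 36×€1,800, 23×€1,900, 3×€2,100 (q = 62 of N = 84).
Log shortfalls: ln(3700/1800) = 0.7205 (×36); ln(3700/1900) = 0.6665 (×23); ln(3700/2100) = 0.5664 (×3).
W = 42.967863 / 84 = 0.512.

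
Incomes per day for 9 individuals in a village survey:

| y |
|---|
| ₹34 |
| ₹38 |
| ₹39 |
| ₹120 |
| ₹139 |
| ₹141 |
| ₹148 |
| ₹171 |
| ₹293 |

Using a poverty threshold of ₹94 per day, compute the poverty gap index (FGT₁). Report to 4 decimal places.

Below the line: ₹34, ₹38, ₹39 (q = 3 of N = 9).
Shortfall ratios: (94−34)/94 = 0.6383; (94−38)/94 = 0.5957; (94−39)/94 = 0.5851.
Σ = 1.819149. Dividing by the full population N = 9 gives P₁ = 0.2021.

0.2021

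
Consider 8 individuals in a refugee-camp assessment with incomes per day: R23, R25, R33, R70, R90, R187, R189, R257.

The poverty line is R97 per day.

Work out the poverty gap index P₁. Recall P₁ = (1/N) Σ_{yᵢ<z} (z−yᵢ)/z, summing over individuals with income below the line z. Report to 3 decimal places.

Poor units: R23, R25, R33, R70, R90 (q = 5 of N = 8).
Relative gaps: (97−23)/97 = 0.7629; (97−25)/97 = 0.7423; (97−33)/97 = 0.6598; (97−70)/97 = 0.2784; (97−90)/97 = 0.0722.
Sum of shortfalls = 2.515464; P₁ averages over all N: 2.515464 / 8 = 0.314.

0.314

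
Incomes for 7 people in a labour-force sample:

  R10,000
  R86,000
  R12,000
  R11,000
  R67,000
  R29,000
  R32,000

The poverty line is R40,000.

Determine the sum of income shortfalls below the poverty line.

Poor units: R10,000, R11,000, R12,000, R29,000, R32,000 (q = 5 of N = 7).
Individual gaps: 40000−10000 = 30000; 40000−11000 = 29000; 40000−12000 = 28000; 40000−29000 = 11000; 40000−32000 = 8000.
Aggregate gap = R106,000.

R106,000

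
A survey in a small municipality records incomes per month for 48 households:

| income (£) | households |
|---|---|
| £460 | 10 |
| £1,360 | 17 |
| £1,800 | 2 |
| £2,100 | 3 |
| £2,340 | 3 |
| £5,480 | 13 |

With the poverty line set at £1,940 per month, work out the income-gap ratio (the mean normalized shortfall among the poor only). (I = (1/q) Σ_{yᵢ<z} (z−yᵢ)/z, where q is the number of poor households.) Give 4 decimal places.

Poor units: 10×£460, 17×£1,360, 2×£1,800 (q = 29 of N = 48).
Relative gaps: 0.7629 (×10), 0.2990 (×17), 0.0722 (×2); sum = 12.855670.
I averages over the q = 29 poor units only: 12.855670 / 29 = 0.4433.

0.4433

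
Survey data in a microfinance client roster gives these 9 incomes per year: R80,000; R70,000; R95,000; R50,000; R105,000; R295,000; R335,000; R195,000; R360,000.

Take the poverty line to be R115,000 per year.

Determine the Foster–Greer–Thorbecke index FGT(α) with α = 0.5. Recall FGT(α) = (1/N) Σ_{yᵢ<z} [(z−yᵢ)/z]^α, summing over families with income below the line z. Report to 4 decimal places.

Incomes under z: R50,000, R70,000, R80,000, R95,000, R105,000 (q = 5 of N = 9).
Normalized shortfalls: (115000−50000)/115000 = 0.5652; (115000−70000)/115000 = 0.3913; (115000−80000)/115000 = 0.3043; (115000−95000)/115000 = 0.1739; (115000−105000)/115000 = 0.0870.
Raised to α = 0.5: 0.75181; 0.62554; 0.55168; 0.41703; 0.29488.
Sum = 2.640943; FGT(0.5) = 2.640943 / 9 = 0.2934.

0.2934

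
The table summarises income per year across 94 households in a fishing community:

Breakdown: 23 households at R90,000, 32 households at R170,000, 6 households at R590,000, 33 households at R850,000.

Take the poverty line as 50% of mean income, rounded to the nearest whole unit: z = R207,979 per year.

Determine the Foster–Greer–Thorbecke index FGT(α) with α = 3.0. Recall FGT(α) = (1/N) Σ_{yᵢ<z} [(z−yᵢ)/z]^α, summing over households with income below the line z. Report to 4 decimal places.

Below the line: 23×R90,000, 32×R170,000 (q = 55 of N = 94).
Relative gaps: (207979−90000)/207979 = 0.5673 (×23); (207979−170000)/207979 = 0.1826 (×32).
Raised to α = 3.0: 0.18254 (×23); 0.00609 (×32).
Sum = 4.393257; FGT(3.0) = 4.393257 / 94 = 0.0467.

0.0467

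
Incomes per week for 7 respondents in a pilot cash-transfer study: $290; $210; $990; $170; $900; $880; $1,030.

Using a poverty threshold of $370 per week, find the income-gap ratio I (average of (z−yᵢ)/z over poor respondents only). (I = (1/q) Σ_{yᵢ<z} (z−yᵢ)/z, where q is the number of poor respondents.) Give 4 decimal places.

0.3964

Poor units: $170, $210, $290 (q = 3 of N = 7).
Relative gaps: 0.5405, 0.4324, 0.2162; sum = 1.189189.
The income-gap ratio divides by q (the poor only): 1.189189 / 3 = 0.3964.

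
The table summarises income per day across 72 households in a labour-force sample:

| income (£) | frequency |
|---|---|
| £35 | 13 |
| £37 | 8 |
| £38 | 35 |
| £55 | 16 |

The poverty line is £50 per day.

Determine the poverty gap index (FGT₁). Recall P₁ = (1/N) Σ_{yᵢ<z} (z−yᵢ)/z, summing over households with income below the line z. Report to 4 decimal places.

Incomes under z: 13×£35, 8×£37, 35×£38 (q = 56 of N = 72).
Normalized shortfalls: (50−35)/50 = 0.3000 (×13); (50−37)/50 = 0.2600 (×8); (50−38)/50 = 0.2400 (×35).
Σ = 14.380000. Dividing by the full population N = 72 gives P₁ = 0.1997.

0.1997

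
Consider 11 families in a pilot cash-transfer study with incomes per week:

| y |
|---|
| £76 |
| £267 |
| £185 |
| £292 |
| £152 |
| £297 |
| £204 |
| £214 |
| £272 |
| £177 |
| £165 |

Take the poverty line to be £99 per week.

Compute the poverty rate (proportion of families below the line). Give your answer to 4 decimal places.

1 of the 11 families have income below £99.
H = 1/11 = 0.0909.

0.0909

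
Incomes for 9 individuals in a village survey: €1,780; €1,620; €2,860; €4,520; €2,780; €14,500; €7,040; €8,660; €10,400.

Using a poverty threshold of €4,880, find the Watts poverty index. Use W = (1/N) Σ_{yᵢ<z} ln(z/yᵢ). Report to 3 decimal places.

0.365

Incomes under z: €1,620, €1,780, €2,780, €2,860, €4,520 (q = 5 of N = 9).
Log shortfalls: ln(4880/1620) = 1.1027; ln(4880/1780) = 1.0085; ln(4880/2780) = 0.5627; ln(4880/2860) = 0.5343; ln(4880/4520) = 0.0766.
W = 3.284902 / 9 = 0.365.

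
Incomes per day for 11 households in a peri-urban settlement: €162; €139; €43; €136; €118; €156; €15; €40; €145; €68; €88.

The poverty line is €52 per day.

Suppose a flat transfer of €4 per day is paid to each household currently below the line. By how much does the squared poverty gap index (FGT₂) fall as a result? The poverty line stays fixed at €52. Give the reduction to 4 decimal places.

Before: below the line — €15, €40, €43; squared poverty gap index (FGT₂) = 0.053591.
After the €4 transfer: below the line — €19, €44, €47; squared poverty gap index (FGT₂) = 0.039605.
Reduction = 0.053591 − 0.039605 = 0.0140.

0.0140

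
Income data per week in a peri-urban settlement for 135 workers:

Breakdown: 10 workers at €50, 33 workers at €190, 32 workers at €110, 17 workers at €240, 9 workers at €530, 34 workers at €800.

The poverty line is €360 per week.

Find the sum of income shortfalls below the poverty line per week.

Incomes under z: 10×€50, 32×€110, 33×€190, 17×€240 (q = 92 of N = 135).
Individual gaps: 10×(360−50) = 3100; 32×(360−110) = 8000; 33×(360−190) = 5610; 17×(360−240) = 2040.
Aggregate gap = €18,750.

€18,750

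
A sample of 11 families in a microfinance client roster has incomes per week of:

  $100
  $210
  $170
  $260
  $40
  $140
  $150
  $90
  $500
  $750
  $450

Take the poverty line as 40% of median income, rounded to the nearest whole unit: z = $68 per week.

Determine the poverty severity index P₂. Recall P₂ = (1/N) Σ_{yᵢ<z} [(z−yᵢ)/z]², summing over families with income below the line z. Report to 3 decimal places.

0.015

Below z: $40 (q = 1 of N = 11).
Normalized shortfalls: (68−40)/68 = 0.4118.
Squared: 0.1696.
Sum = 0.169550; P₂ = 0.169550 / 11 = 0.015.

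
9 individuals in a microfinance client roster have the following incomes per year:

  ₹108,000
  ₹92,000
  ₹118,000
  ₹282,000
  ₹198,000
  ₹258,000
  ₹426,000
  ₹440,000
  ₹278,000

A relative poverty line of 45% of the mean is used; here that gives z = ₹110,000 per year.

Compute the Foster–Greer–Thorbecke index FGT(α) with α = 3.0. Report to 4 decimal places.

0.0005

Poor units: ₹92,000, ₹108,000 (q = 2 of N = 9).
Gap ratios (z−y)/z: (110000−92000)/110000 = 0.1636; (110000−108000)/110000 = 0.0182.
Raised to α = 3.0: 0.00438; 0.00001.
Sum = 0.004388; FGT(3.0) = 0.004388 / 9 = 0.0005.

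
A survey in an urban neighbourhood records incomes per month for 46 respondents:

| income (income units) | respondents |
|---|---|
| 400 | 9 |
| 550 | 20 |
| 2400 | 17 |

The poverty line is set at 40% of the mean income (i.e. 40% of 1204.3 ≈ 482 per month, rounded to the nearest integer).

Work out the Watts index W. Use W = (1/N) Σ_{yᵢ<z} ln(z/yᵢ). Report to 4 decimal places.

Poor units: 9×400 (q = 9 of N = 46).
Log gaps: ln(482/400) = 0.1865 (×9).
W = 1.678316 / 46 = 0.0365.

0.0365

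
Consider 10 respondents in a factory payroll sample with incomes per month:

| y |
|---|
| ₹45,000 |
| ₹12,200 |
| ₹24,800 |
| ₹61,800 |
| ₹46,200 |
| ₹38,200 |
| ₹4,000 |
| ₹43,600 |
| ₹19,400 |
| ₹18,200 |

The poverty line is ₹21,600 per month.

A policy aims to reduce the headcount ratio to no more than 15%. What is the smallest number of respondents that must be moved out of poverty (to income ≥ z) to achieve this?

3

4 of the 10 respondents are poor, so H = 4/10 = 0.400.
A headcount ratio of at most 15% allows at most ⌊0.15 × 10⌋ = 1 poor respondents.
So at least 4 − 1 = 3 must be lifted.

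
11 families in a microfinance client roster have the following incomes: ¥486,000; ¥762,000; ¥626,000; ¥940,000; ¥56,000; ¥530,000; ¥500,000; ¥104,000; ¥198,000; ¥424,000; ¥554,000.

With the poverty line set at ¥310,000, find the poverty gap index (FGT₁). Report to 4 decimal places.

0.1677

Poor units: ¥56,000, ¥104,000, ¥198,000 (q = 3 of N = 11).
Shortfall ratios: (310000−56000)/310000 = 0.8194; (310000−104000)/310000 = 0.6645; (310000−198000)/310000 = 0.3613.
Σ = 1.845161. Dividing by the full population N = 11 gives P₁ = 0.1677.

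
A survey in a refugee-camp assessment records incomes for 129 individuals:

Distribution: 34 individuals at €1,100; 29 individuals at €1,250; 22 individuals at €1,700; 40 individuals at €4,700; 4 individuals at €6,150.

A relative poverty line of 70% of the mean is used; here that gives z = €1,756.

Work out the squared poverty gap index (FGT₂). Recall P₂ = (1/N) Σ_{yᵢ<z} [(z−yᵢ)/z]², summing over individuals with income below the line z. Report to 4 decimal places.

0.0556

Poor units: 34×€1,100, 29×€1,250, 22×€1,700 (q = 85 of N = 129).
Relative gaps: (1756−1100)/1756 = 0.3736 (×34); (1756−1250)/1756 = 0.2882 (×29); (1756−1700)/1756 = 0.0319 (×22).
Squared: 0.1396 (×34); 0.0830 (×29); 0.0010 (×22).
Sum = 7.175353; P₂ = 7.175353 / 129 = 0.0556.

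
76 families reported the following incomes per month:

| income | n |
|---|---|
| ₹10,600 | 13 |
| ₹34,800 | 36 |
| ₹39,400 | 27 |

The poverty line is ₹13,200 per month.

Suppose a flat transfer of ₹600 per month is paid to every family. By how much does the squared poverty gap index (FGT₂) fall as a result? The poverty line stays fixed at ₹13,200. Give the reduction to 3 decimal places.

0.003

Before: below the line — 13×₹10,600; squared poverty gap index (FGT₂) = 0.00664.
After the ₹600 transfer: below the line — 13×₹11,200; squared poverty gap index (FGT₂) = 0.00393.
Reduction = 0.00664 − 0.00393 = 0.003.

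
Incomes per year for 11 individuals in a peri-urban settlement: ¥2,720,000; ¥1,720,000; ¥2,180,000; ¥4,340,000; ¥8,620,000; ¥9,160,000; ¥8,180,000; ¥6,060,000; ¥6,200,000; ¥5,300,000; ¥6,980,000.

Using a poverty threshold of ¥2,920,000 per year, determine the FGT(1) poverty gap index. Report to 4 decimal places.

0.0666

Below the line: ¥1,720,000, ¥2,180,000, ¥2,720,000 (q = 3 of N = 11).
Gap ratios (z−y)/z: (2920000−1720000)/2920000 = 0.4110; (2920000−2180000)/2920000 = 0.2534; (2920000−2720000)/2920000 = 0.0685.
Sum of shortfalls = 0.732877; P₁ averages over all N: 0.732877 / 11 = 0.0666.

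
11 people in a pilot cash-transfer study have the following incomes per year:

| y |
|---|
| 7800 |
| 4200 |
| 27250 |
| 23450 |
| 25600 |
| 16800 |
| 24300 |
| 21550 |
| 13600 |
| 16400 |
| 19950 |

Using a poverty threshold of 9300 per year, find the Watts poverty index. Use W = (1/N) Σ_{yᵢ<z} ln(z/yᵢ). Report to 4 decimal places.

Incomes under z: 4200, 7800 (q = 2 of N = 11).
Log shortfalls: ln(9300/4200) = 0.7949; ln(9300/7800) = 0.1759.
W = 0.970821 / 11 = 0.0883.

0.0883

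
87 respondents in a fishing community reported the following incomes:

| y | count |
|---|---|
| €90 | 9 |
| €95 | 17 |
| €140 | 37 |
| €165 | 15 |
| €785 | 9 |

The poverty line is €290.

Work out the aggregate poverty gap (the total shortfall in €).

Below z: 9×€90, 17×€95, 37×€140, 15×€165 (q = 78 of N = 87).
Individual gaps: 9×(290−90) = 1800; 17×(290−95) = 3315; 37×(290−140) = 5550; 15×(290−165) = 1875.
Aggregate gap = €12,540.

€12,540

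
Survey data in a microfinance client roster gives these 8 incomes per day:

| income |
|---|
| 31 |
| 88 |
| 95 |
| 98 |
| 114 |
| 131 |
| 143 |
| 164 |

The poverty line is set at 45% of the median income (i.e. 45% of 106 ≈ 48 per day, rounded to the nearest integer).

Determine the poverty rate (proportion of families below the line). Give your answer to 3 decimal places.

0.125

1 of the 8 families have income below 48.
H = 1/8 = 0.125.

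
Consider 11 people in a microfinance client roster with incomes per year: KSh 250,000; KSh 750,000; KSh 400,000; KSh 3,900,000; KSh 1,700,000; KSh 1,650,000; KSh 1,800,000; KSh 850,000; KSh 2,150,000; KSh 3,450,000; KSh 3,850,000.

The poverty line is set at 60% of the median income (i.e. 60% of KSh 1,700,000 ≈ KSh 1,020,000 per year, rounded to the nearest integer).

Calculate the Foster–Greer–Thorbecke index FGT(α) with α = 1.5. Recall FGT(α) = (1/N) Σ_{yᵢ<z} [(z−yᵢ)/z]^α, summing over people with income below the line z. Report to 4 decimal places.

Below z: KSh 250,000, KSh 400,000, KSh 750,000, KSh 850,000 (q = 4 of N = 11).
Shortfall ratios: (1020000−250000)/1020000 = 0.7549; (1020000−400000)/1020000 = 0.6078; (1020000−750000)/1020000 = 0.2647; (1020000−850000)/1020000 = 0.1667.
Raised to α = 1.5: 0.65590; 0.47390; 0.13619; 0.06804.
Sum = 1.334029; FGT(1.5) = 1.334029 / 11 = 0.1213.

0.1213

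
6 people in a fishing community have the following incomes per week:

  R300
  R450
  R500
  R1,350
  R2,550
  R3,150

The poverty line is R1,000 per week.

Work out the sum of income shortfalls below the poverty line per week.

R1,750

Poor units: R300, R450, R500 (q = 3 of N = 6).
Individual gaps: 1000−300 = 700; 1000−450 = 550; 1000−500 = 500.
Aggregate gap = R1,750.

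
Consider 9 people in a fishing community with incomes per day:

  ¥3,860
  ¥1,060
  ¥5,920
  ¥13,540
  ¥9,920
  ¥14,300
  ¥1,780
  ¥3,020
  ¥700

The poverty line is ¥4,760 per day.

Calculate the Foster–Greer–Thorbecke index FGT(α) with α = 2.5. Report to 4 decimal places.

Poor units: ¥700, ¥1,060, ¥1,780, ¥3,020, ¥3,860 (q = 5 of N = 9).
Normalized shortfalls: (4760−700)/4760 = 0.8529; (4760−1060)/4760 = 0.7773; (4760−1780)/4760 = 0.6261; (4760−3020)/4760 = 0.3655; (4760−3860)/4760 = 0.1891.
Raised to α = 2.5: 0.67189; 0.53271; 0.31012; 0.08079; 0.01554.
Sum = 1.611044; FGT(2.5) = 1.611044 / 9 = 0.1790.

0.1790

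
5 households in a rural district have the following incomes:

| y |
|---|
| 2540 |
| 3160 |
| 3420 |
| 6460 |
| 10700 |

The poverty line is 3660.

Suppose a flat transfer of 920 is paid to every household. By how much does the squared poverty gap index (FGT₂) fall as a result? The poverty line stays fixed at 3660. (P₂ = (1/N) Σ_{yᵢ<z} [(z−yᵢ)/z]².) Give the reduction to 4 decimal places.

Before: below the line — 2540, 3160, 3420; squared poverty gap index (FGT₂) = 0.023321.
After the 920 transfer: below the line — 3460; squared poverty gap index (FGT₂) = 0.000597.
Reduction = 0.023321 − 0.000597 = 0.0227.

0.0227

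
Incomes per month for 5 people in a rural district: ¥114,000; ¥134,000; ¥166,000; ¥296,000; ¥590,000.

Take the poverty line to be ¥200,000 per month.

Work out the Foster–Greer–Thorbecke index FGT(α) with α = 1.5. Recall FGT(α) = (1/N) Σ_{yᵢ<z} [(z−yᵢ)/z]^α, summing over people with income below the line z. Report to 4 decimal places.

0.1083

Incomes under z: ¥114,000, ¥134,000, ¥166,000 (q = 3 of N = 5).
Shortfall ratios: (200000−114000)/200000 = 0.4300; (200000−134000)/200000 = 0.3300; (200000−166000)/200000 = 0.1700.
Raised to α = 1.5: 0.28197; 0.18957; 0.07009.
Sum = 0.541633; FGT(1.5) = 0.541633 / 5 = 0.1083.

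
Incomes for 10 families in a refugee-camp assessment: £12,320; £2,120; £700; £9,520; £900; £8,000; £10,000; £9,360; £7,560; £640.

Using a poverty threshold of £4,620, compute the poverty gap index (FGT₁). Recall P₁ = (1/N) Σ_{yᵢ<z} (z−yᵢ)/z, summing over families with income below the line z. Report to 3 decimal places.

0.306

Below the line: £640, £700, £900, £2,120 (q = 4 of N = 10).
Shortfall ratios: (4620−640)/4620 = 0.8615; (4620−700)/4620 = 0.8485; (4620−900)/4620 = 0.8052; (4620−2120)/4620 = 0.5411.
Σ = 3.056277. Dividing by the full population N = 10 gives P₁ = 0.306.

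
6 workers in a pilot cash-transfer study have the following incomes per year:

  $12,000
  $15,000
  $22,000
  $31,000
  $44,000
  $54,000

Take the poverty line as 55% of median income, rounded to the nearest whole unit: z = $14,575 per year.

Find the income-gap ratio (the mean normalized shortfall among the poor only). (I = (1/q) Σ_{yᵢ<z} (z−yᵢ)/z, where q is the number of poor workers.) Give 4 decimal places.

Poor units: $12,000 (q = 1 of N = 6).
Relative gaps: 0.1767; sum = 0.176672.
I averages over the q = 1 poor units only: 0.176672 / 1 = 0.1767.

0.1767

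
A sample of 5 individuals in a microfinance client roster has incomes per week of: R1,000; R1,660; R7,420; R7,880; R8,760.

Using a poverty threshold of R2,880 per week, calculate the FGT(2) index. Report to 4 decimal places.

0.1211

Incomes under z: R1,000, R1,660 (q = 2 of N = 5).
Normalized shortfalls: (2880−1000)/2880 = 0.6528; (2880−1660)/2880 = 0.4236.
Squared: 0.4261; 0.1794.
Sum = 0.605565; P₂ = 0.605565 / 5 = 0.1211.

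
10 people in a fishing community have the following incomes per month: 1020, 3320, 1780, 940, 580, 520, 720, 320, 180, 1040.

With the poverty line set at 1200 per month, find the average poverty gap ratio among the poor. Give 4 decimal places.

0.4458

Incomes under z: 180, 320, 520, 580, 720, 940, 1020, 1040 (q = 8 of N = 10).
Relative gaps: 0.8500, 0.7333, 0.5667, 0.5167, 0.4000, 0.2167, 0.1500, 0.1333; sum = 3.566667.
I averages over the q = 8 poor units only: 3.566667 / 8 = 0.4458.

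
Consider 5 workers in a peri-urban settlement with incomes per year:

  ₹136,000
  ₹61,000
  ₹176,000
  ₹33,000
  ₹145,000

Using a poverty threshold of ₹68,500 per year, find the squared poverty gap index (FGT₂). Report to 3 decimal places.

Poor units: ₹33,000, ₹61,000 (q = 2 of N = 5).
Shortfall ratios: (68500−33000)/68500 = 0.5182; (68500−61000)/68500 = 0.1095.
Squared: 0.2686; 0.0120.
Sum = 0.280569; P₂ = 0.280569 / 5 = 0.056.

0.056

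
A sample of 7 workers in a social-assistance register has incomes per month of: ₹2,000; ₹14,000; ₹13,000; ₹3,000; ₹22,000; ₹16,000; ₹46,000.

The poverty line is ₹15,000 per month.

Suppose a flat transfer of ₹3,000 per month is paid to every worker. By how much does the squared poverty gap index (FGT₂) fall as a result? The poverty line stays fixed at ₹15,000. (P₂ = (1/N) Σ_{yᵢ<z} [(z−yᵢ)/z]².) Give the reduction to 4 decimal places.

0.0870

Before: below the line — ₹2,000, ₹3,000, ₹13,000, ₹14,000; squared poverty gap index (FGT₂) = 0.201905.
After the ₹3,000 transfer: below the line — ₹5,000, ₹6,000; squared poverty gap index (FGT₂) = 0.114921.
Reduction = 0.201905 − 0.114921 = 0.0870.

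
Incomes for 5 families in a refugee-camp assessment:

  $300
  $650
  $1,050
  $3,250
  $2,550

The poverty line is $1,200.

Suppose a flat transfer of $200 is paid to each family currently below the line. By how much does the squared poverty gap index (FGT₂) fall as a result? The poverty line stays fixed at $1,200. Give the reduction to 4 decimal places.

0.0726

Before: below the line — $300, $650, $1,050; squared poverty gap index (FGT₂) = 0.157639.
After the $200 transfer: below the line — $500, $850; squared poverty gap index (FGT₂) = 0.085069.
Reduction = 0.157639 − 0.085069 = 0.0726.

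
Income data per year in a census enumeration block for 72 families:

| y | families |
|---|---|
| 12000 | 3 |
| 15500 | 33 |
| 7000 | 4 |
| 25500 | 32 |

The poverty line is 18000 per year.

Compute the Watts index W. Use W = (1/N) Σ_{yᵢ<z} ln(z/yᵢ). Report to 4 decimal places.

Below the line: 4×7000, 3×12000, 33×15500 (q = 40 of N = 72).
Log shortfalls: ln(18000/7000) = 0.9445 (×4); ln(18000/12000) = 0.4055 (×3); ln(18000/15500) = 0.1495 (×33).
W = 9.928789 / 72 = 0.1379.

0.1379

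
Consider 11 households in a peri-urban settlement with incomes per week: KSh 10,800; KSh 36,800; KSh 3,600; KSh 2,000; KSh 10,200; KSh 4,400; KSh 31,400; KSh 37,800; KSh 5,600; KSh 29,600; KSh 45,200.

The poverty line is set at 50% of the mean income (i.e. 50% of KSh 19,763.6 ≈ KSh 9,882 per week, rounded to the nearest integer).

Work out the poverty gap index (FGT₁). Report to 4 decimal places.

0.2201

Below the line: KSh 2,000, KSh 3,600, KSh 4,400, KSh 5,600 (q = 4 of N = 11).
Relative gaps: (9882−2000)/9882 = 0.7976; (9882−3600)/9882 = 0.6357; (9882−4400)/9882 = 0.5547; (9882−5600)/9882 = 0.4333.
Σ = 2.421372. Dividing by the full population N = 11 gives P₁ = 0.2201.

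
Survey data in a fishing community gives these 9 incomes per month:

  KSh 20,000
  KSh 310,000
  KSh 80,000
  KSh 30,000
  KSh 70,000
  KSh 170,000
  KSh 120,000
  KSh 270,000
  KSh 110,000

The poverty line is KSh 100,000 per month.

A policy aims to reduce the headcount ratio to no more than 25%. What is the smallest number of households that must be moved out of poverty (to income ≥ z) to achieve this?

Currently q = 4 of N = 9 are below the line (H = 0.444).
A headcount ratio of at most 25% allows at most ⌊0.25 × 9⌋ = 2 poor households.
So at least 4 − 2 = 2 must be lifted.

2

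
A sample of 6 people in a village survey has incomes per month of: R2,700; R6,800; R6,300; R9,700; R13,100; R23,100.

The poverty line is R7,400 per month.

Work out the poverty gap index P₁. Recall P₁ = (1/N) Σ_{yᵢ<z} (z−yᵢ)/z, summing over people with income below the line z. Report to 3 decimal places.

0.144

Poor units: R2,700, R6,300, R6,800 (q = 3 of N = 6).
Shortfall ratios: (7400−2700)/7400 = 0.6351; (7400−6300)/7400 = 0.1486; (7400−6800)/7400 = 0.0811.
Σ = 0.864865. Dividing by the full population N = 6 gives P₁ = 0.144.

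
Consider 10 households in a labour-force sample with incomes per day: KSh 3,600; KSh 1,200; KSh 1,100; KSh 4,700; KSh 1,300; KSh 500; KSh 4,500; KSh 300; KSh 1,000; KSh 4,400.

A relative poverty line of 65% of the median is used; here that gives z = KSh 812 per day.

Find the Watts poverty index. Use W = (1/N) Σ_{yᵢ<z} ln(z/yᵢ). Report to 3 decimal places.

Poor units: KSh 300, KSh 500 (q = 2 of N = 10).
Log shortfalls: ln(812/300) = 0.9957; ln(812/500) = 0.4849.
W = 1.480610 / 10 = 0.148.

0.148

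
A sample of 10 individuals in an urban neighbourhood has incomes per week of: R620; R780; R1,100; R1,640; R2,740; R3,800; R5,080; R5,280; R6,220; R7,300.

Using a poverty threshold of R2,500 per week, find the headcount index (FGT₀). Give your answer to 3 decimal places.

4 of the 10 individuals have income below R2,500.
H = 4/10 = 0.400.

0.400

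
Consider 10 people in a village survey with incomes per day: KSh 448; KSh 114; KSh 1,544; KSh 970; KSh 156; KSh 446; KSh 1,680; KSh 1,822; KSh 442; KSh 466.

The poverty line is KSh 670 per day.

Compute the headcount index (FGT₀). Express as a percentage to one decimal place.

6 of the 10 people have income below KSh 670.
H = 6/10 = 60.0%.

60.0%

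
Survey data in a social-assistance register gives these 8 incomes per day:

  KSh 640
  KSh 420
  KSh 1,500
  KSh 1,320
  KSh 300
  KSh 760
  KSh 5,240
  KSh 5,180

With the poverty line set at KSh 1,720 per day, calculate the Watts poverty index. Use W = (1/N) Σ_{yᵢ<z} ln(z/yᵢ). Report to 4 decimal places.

Incomes under z: KSh 300, KSh 420, KSh 640, KSh 760, KSh 1,320, KSh 1,500 (q = 6 of N = 8).
ln(z/y) terms: ln(1720/300) = 1.7463; ln(1720/420) = 1.4098; ln(1720/640) = 0.9886; ln(1720/760) = 0.8168; ln(1720/1320) = 0.2647; ln(1720/1500) = 0.1369.
W = 5.363046 / 8 = 0.6704.

0.6704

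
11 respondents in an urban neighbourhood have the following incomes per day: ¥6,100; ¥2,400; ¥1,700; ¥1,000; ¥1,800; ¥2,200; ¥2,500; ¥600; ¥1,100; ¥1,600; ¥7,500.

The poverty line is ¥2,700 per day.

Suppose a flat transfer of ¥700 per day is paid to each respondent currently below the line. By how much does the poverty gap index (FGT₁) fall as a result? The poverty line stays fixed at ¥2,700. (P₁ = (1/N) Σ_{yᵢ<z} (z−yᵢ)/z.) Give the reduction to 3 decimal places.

Before: below the line — ¥600, ¥1,000, ¥1,100, ¥1,600, ¥1,700, ¥1,800, ¥2,200, ¥2,400, ¥2,500; poverty gap index (FGT₁) = 0.31650.
After the ¥700 transfer: below the line — ¥1,300, ¥1,700, ¥1,800, ¥2,300, ¥2,400, ¥2,500; poverty gap index (FGT₁) = 0.14141.
Reduction = 0.31650 − 0.14141 = 0.175.

0.175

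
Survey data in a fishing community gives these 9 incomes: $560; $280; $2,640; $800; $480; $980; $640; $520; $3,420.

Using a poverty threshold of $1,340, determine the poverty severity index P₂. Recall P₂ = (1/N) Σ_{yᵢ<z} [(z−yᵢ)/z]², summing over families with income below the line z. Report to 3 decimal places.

Below z: $280, $480, $520, $560, $640, $800, $980 (q = 7 of N = 9).
Normalized shortfalls: (1340−280)/1340 = 0.7910; (1340−480)/1340 = 0.6418; (1340−520)/1340 = 0.6119; (1340−560)/1340 = 0.5821; (1340−640)/1340 = 0.5224; (1340−800)/1340 = 0.4030; (1340−980)/1340 = 0.2687.
Squared: 0.6258; 0.4119; 0.3745; 0.3388; 0.2729; 0.1624; 0.0722.
Sum = 2.258409; P₂ = 2.258409 / 9 = 0.251.

0.251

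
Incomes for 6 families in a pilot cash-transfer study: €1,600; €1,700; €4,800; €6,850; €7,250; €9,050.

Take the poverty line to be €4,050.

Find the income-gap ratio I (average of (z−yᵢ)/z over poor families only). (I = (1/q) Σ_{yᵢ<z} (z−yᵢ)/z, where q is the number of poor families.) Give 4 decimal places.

0.5926

Below the line: €1,600, €1,700 (q = 2 of N = 6).
Relative gaps: 0.6049, 0.5802; sum = 1.185185.
I averages over the q = 2 poor units only: 1.185185 / 2 = 0.5926.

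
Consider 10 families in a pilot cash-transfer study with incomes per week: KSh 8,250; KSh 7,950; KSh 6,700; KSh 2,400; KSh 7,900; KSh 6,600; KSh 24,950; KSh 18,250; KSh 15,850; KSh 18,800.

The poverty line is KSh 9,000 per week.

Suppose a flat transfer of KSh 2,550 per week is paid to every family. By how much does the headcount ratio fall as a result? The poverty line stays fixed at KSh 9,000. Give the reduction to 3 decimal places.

Before: below the line — KSh 2,400, KSh 6,600, KSh 6,700, KSh 7,900, KSh 7,950, KSh 8,250; headcount ratio = 0.60000.
After the KSh 2,550 transfer: below the line — KSh 4,950; headcount ratio = 0.10000.
Reduction = 0.60000 − 0.10000 = 0.500.

0.500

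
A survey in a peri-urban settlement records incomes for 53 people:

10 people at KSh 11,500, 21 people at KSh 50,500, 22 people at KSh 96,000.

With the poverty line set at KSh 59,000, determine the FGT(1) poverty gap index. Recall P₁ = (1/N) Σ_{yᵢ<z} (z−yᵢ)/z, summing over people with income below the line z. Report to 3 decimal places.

Below the line: 10×KSh 11,500, 21×KSh 50,500 (q = 31 of N = 53).
Relative gaps: (59000−11500)/59000 = 0.8051 (×10); (59000−50500)/59000 = 0.1441 (×21).
Sum of shortfalls = 11.076271; P₁ averages over all N: 11.076271 / 53 = 0.209.

0.209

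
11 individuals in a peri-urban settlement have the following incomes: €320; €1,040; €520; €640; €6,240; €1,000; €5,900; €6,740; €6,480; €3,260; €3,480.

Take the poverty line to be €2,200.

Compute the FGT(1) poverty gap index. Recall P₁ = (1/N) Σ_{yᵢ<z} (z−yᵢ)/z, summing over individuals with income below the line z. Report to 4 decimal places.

0.3091

Incomes under z: €320, €520, €640, €1,000, €1,040 (q = 5 of N = 11).
Relative gaps: (2200−320)/2200 = 0.8545; (2200−520)/2200 = 0.7636; (2200−640)/2200 = 0.7091; (2200−1000)/2200 = 0.5455; (2200−1040)/2200 = 0.5273.
Σ = 3.400000. Dividing by the full population N = 11 gives P₁ = 0.3091.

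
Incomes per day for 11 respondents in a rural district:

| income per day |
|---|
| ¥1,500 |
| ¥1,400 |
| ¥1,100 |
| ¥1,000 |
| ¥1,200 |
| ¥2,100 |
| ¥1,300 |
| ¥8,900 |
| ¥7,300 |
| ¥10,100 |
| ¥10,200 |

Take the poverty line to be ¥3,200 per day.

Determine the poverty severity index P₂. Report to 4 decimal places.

Poor units: ¥1,000, ¥1,100, ¥1,200, ¥1,300, ¥1,400, ¥1,500, ¥2,100 (q = 7 of N = 11).
Relative gaps: (3200−1000)/3200 = 0.6875; (3200−1100)/3200 = 0.6562; (3200−1200)/3200 = 0.6250; (3200−1300)/3200 = 0.5938; (3200−1400)/3200 = 0.5625; (3200−1500)/3200 = 0.5312; (3200−2100)/3200 = 0.3438.
Squared: 0.4727; 0.4307; 0.3906; 0.3525; 0.3164; 0.2822; 0.1182.
Sum = 2.363281; P₂ = 2.363281 / 11 = 0.2148.

0.2148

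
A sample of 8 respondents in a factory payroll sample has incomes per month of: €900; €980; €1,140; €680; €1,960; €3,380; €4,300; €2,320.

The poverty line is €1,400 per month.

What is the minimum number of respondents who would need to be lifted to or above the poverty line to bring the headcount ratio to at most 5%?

4

Currently q = 4 of N = 8 are below the line (H = 0.500).
A headcount ratio of at most 5% allows at most ⌊0.05 × 8⌋ = 0 poor respondents.
So at least 4 − 0 = 4 must be lifted.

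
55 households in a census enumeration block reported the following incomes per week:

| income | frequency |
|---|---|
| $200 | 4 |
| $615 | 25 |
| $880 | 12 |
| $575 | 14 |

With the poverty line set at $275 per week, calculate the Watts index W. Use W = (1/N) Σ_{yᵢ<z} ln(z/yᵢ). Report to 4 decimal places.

0.0232

Incomes under z: 4×$200 (q = 4 of N = 55).
Log gaps: ln(275/200) = 0.3185 (×4).
W = 1.273815 / 55 = 0.0232.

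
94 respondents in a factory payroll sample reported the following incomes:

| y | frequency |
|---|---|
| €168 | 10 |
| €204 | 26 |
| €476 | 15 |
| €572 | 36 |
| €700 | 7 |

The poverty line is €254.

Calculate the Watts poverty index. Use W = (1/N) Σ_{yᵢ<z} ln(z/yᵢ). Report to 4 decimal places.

0.1046

Below the line: 10×€168, 26×€204 (q = 36 of N = 94).
Log gaps: ln(254/168) = 0.4134 (×10); ln(254/204) = 0.2192 (×26).
W = 9.833274 / 94 = 0.1046.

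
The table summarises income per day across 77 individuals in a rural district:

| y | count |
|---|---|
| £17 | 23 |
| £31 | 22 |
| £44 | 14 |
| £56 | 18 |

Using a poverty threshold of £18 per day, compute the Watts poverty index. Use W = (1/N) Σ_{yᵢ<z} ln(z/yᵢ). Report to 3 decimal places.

0.017

Incomes under z: 23×£17 (q = 23 of N = 77).
Log gaps: ln(18/17) = 0.0572 (×23).
W = 1.314644 / 77 = 0.017.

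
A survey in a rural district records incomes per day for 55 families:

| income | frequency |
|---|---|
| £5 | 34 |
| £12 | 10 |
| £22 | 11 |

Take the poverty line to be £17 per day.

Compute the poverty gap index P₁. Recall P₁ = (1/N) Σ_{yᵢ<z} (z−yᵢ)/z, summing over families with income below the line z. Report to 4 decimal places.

0.4898

Incomes under z: 34×£5, 10×£12 (q = 44 of N = 55).
Normalized shortfalls: (17−5)/17 = 0.7059 (×34); (17−12)/17 = 0.2941 (×10).
Σ = 26.941176. Dividing by the full population N = 55 gives P₁ = 0.4898.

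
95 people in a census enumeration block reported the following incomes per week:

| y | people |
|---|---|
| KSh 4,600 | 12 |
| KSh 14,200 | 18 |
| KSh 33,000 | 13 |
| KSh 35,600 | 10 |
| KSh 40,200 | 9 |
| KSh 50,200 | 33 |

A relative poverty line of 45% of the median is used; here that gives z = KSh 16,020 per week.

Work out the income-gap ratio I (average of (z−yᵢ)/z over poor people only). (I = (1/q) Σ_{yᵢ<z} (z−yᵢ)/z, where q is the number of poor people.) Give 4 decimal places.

Poor units: 12×KSh 4,600, 18×KSh 14,200 (q = 30 of N = 95).
Shortfall ratios (z−y)/z: 0.7129 (×12), 0.1136 (×18); sum = 10.599251.
I averages over the q = 30 poor units only: 10.599251 / 30 = 0.3533.

0.3533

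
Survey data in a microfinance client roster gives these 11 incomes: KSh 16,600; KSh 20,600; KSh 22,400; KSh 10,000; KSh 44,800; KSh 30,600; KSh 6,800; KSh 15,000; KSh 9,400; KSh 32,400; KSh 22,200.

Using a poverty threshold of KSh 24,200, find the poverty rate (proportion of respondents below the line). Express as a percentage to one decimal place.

72.7%

8 of the 11 respondents have income below KSh 24,200.
H = 8/11 = 72.7%.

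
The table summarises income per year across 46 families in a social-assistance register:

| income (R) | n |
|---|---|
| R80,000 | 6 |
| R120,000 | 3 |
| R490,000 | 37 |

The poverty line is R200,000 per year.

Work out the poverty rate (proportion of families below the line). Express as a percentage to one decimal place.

19.6%

9 of the 46 families have income below R200,000.
H = 9/46 = 19.6%.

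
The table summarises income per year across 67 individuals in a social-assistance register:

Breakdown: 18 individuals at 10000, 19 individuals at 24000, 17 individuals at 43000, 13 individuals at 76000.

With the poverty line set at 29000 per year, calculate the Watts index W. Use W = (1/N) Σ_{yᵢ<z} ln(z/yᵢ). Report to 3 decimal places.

Incomes under z: 18×10000, 19×24000 (q = 37 of N = 67).
Log shortfalls: ln(29000/10000) = 1.0647 (×18); ln(29000/24000) = 0.1892 (×19).
W = 22.760391 / 67 = 0.340.

0.340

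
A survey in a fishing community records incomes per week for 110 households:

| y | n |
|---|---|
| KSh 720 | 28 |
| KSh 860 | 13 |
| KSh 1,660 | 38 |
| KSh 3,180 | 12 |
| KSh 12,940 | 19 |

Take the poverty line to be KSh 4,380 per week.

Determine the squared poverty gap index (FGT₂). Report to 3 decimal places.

0.395

Incomes under z: 28×KSh 720, 13×KSh 860, 38×KSh 1,660, 12×KSh 3,180 (q = 91 of N = 110).
Normalized shortfalls: (4380−720)/4380 = 0.8356 (×28); (4380−860)/4380 = 0.8037 (×13); (4380−1660)/4380 = 0.6210 (×38); (4380−3180)/4380 = 0.2740 (×12).
Squared: 0.6983 (×28); 0.6459 (×13); 0.3856 (×38); 0.0751 (×12).
Sum = 43.502596; P₂ = 43.502596 / 110 = 0.395.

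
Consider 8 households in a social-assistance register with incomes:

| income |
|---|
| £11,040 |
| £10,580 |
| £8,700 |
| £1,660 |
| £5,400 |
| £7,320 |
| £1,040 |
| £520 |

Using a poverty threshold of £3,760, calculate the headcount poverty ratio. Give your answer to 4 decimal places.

0.3750

3 of the 8 households have income below £3,760.
H = 3/8 = 0.3750.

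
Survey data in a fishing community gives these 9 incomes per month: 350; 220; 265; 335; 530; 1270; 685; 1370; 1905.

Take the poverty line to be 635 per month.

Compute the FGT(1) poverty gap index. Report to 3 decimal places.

0.258

Below z: 220, 265, 335, 350, 530 (q = 5 of N = 9).
Shortfall ratios: (635−220)/635 = 0.6535; (635−265)/635 = 0.5827; (635−335)/635 = 0.4724; (635−350)/635 = 0.4488; (635−530)/635 = 0.1654.
Σ = 2.322835. Dividing by the full population N = 9 gives P₁ = 0.258.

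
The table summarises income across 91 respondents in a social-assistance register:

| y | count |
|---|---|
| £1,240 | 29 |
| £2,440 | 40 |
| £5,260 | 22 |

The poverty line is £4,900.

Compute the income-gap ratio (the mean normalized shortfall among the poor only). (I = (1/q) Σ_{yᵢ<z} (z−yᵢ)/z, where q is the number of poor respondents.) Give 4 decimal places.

Poor units: 29×£1,240, 40×£2,440 (q = 69 of N = 91).
Shortfall ratios (z−y)/z: 0.7469 (×29), 0.5020 (×40); sum = 41.742857.
I averages over the q = 69 poor units only: 41.742857 / 69 = 0.6050.

0.6050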